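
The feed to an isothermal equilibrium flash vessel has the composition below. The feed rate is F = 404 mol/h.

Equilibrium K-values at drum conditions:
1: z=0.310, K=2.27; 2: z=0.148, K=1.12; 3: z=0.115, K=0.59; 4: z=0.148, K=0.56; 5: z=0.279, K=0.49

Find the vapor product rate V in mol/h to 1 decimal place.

Newton iteration, β⁰ = 0.5:
  β = 0.500: g = -0.0762, g' = -0.397 → β = 0.308
  β = 0.308: g = 0.0020, g' = -0.426 → β = 0.313
Converged at β = 0.313.
Then V = β·F = 0.3128·404 = 126.4 mol/h and L = F − V = 277.6 mol/h.

V = 126.4 mol/h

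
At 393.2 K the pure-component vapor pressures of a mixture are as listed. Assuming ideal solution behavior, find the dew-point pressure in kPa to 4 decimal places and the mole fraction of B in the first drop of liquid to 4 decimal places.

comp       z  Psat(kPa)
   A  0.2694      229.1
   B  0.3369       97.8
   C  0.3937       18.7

At the dew point ψ → 1, so Σzᵢ/Kᵢ = 1 with Kᵢ = Pᵢˢᵃᵗ/P ⇒ 1/P = Σzᵢ/Pᵢˢᵃᵗ.
1/P = 0.2694/229.1 + 0.3369/97.8 + 0.3937/18.7 = 0.0256742 ⇒ P = 38.9497 kPa
xᵢ = zᵢP/Pᵢˢᵃᵗ ⇒ x_B = 0.3369·38.9497/97.8 = 0.1342

Pdew = 38.9497 kPa, x_B = 0.1342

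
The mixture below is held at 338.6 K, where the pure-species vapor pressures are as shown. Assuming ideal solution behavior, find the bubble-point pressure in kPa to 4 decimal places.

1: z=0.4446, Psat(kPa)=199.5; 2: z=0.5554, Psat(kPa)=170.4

Pbub = 183.3379 kPa

At the bubble point ψ → 0, so ΣzᵢKᵢ = 1 with Kᵢ = Pᵢˢᵃᵗ/P ⇒ P = ΣzᵢPᵢˢᵃᵗ.
P = 0.4446·199.5 + 0.5554·170.4 = 183.3379 kPa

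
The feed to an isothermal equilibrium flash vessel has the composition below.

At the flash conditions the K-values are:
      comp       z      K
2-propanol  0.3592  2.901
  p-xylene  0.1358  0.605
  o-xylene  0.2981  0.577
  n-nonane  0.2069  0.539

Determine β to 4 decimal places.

β = 0.4988

Rachford–Rice: g(β) = Σ zᵢ(Kᵢ−1)/(1+β(Kᵢ−1)) = 0.
Feasibility: ΣzᵢKᵢ = 1.4077, Σzᵢ/Kᵢ = 1.2488 — both > 1, two phases present.
Iterate (Newton) starting at β = 0.5:
  β = 0.5000: g = -0.00063, g' = -0.5341 → β = 0.4988
Converged at β = 0.4988.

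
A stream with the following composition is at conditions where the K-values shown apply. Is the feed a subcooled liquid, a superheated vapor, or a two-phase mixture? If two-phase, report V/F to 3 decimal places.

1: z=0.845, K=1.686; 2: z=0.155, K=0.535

superheated vapor

ΣzᵢKᵢ = 1.508; Σzᵢ/Kᵢ = 0.791.
Since Σzᵢ/Kᵢ < 1 the mixture is above its dew point — single vapor phase.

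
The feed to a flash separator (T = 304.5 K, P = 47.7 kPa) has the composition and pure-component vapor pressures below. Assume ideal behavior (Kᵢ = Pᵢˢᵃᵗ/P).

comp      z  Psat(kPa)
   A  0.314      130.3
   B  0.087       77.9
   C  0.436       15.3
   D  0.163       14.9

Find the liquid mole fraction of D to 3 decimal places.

x_D = 0.186

Raoult's law: Kᵢ = Pᵢˢᵃᵗ/P = Pᵢˢᵃᵗ/47.7.
  K_A = 130.3/47.7 = 2.73166, K_B = 77.9/47.7 = 1.63312, K_C = 15.3/47.7 = 0.32075, K_D = 14.9/47.7 = 0.31237
Material balance + equilibrium reduce to Σ zᵢ(Kᵢ−1)/(1+β(Kᵢ−1)) = 0.
Check two-phase: ΣzᵢKᵢ = 1.191 > 1 and Σzᵢ/Kᵢ = 2.049 > 1, so g(0) = 0.191 > 0 and g(1) = -1.049 < 0.
Iterate (Newton) starting at β = 0.39:
  β = 0.390: g = -0.1873, g' = -0.874 → β = 0.176
  β = 0.176: g = 0.0027, g' = -0.941 → β = 0.179
Converged at β = 0.179.
Compositions from xᵢ = zᵢ/(1+β(Kᵢ−1)), yᵢ = Kᵢxᵢ:
  A: x = 0.240, y = 0.655
  B: x = 0.078, y = 0.128
  C: x = 0.496, y = 0.159
  D: x = 0.186, y = 0.058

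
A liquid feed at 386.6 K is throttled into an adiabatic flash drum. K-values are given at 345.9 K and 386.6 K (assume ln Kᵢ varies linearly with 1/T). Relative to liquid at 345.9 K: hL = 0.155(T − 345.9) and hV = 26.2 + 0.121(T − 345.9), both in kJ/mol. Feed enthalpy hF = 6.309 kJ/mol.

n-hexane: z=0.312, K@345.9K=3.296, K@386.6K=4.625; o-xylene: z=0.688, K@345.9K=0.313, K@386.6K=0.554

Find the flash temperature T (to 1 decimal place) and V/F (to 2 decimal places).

T = 352.6 K, V/F = 0.20

Adiabatic flash: solve Rachford–Rice at each trial T, then check hF = ψ·hV(T) + (1−ψ)·hL(T).
  T = 345.9 K: K = (3.296, 0.313), RR gives ψ = 0.154, H_out = 4.048 kJ/mol
  T = 386.6 K: K = (4.625, 0.554), RR gives ψ = 0.510, H_out = 18.959 kJ/mol
  T = 366.2 K: K = (3.940, 0.423), RR gives ψ = 0.306, H_out = 10.965 kJ/mol
  T = 356.0 K: K = (3.611, 0.365), RR gives ψ = 0.228, H_out = 7.458 kJ/mol
  T = 350.9 K: K = (3.451, 0.338), RR gives ψ = 0.191, H_out = 5.738 kJ/mol
  T = 353.4 K: K = (3.529, 0.351), RR gives ψ = 0.209, H_out = 6.580 kJ/mol
  T = 352.1 K: K = (3.488, 0.344), RR gives ψ = 0.199, H_out = 6.142 kJ/mol
Linear interpolation between T = 352.1 (H_out = 6.142) and T = 353.4 (H_out = 6.580) on hF = 6.309 gives T ≈ 352.6 K, at which ψ = 0.20.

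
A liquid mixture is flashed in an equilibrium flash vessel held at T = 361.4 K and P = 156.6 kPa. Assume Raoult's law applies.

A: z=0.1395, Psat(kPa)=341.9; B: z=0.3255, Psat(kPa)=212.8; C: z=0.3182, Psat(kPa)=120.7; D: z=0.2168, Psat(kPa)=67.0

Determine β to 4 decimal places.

Raoult's law: Kᵢ = Pᵢˢᵃᵗ/P = Pᵢˢᵃᵗ/156.6.
  K_A = 341.9/156.6 = 2.183269, K_B = 212.8/156.6 = 1.358876, K_C = 120.7/156.6 = 0.770754, K_D = 67.0/156.6 = 0.427842
Rachford–Rice: g(β) = Σ zᵢ(Kᵢ−1)/(1+β(Kᵢ−1)) = 0.
Feasibility: ΣzᵢKᵢ = 1.0849, Σzᵢ/Kᵢ = 1.2230 — both > 1, two phases present.
Newton iteration, β⁰ = 0.5:
  β = 0.5000: g = -0.05339, g' = -0.2678 → β = 0.3006
  β = 0.3006: g = -0.00097, g' = -0.2632 → β = 0.2970
Converged at β = 0.2970.

β = 0.2970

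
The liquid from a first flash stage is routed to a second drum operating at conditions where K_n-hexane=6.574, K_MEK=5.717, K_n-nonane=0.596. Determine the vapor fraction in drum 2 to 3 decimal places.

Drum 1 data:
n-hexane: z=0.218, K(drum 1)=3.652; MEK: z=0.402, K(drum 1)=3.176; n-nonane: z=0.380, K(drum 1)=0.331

Drum 1:
Rachford–Rice: g(ψ₁) = Σ zᵢ(Kᵢ−1)/(1+ψ₁(Kᵢ−1)) = 0.
Feasibility: ΣzᵢKᵢ = 2.199, Σzᵢ/Kᵢ = 1.334 — both > 1, two phases present.
Newton–Raphson from ψ₁ = 0.48:
  ψ₁ = 0.480: g = 0.3077, g' = -1.121 → ψ₁ = 0.754
  ψ₁ = 0.754: g = 0.0105, g' = -1.136 → ψ₁ = 0.764
Converged at ψ₁ = 0.764.
Drum-1 compositions:
  n-hexane: x = 0.072, y = 0.263
  MEK: x = 0.151, y = 0.480
  n-nonane: x = 0.777, y = 0.257
Drum-2 feed = drum-1 liquid: z₂ = (0.0721, 0.1510, 0.7769).
Drum 2:
Material balance + equilibrium reduce to Σ zᵢ(Kᵢ−1)/(1+ψ₂(Kᵢ−1)) = 0.
Check two-phase: ΣzᵢKᵢ = 1.800 > 1 and Σzᵢ/Kᵢ = 1.341 > 1, so g(0) = 0.800 > 0 and g(1) = -0.341 < 0.
Newton iteration, ψ₂⁰ = 0.5:
  ψ₂ = 0.500: g = -0.0751, g' = -0.653 → ψ₂ = 0.385
  ψ₂ = 0.385: g = 0.0090, g' = -0.828 → ψ₂ = 0.396
Converged at ψ₂ = 0.396.
  n-hexane: x = 0.022, y = 0.148
  MEK: x = 0.053, y = 0.301
  n-nonane: x = 0.925, y = 0.551

V/F (drum 2) = 0.396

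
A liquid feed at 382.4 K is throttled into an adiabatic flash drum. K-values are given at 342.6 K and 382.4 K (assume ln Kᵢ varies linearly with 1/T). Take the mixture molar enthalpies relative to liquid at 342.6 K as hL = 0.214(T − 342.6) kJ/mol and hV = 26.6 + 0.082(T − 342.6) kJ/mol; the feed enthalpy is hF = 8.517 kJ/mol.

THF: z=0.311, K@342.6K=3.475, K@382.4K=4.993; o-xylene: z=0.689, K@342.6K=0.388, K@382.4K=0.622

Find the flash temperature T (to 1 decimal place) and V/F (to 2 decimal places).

T = 348.6 K, V/F = 0.28

Adiabatic flash: solve Rachford–Rice at each trial T, then check hF = ψ·hV(T) + (1−ψ)·hL(T).
  T = 342.6 K: K = (3.475, 0.388), RR gives ψ = 0.230, H_out = 6.112 kJ/mol
  T = 382.4 K: K = (4.993, 0.622), RR gives ψ = 0.650, H_out = 22.397 kJ/mol
  T = 362.5 K: K = (4.207, 0.498), RR gives ψ = 0.404, H_out = 13.950 kJ/mol
  T = 352.6 K: K = (3.836, 0.441), RR gives ψ = 0.314, H_out = 10.068 kJ/mol
  T = 347.6 K: K = (3.654, 0.414), RR gives ψ = 0.271, H_out = 8.105 kJ/mol
  T = 350.1 K: K = (3.744, 0.428), RR gives ψ = 0.292, H_out = 9.089 kJ/mol
  T = 348.9 K: K = (3.701, 0.421), RR gives ψ = 0.282, H_out = 8.617 kJ/mol
Linear interpolation between T = 347.6 (H_out = 8.105) and T = 348.9 (H_out = 8.617) on hF = 8.517 gives T ≈ 348.6 K, at which ψ = 0.28.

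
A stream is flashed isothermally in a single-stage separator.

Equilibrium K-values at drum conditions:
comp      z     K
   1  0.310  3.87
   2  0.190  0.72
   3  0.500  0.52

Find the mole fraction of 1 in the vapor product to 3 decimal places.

y_1 = 0.504

Iterate (Newton) starting at ψ = 0.5:
  ψ = 0.500: g = -0.0123, g' = -0.650 → ψ = 0.481
Converged at ψ = 0.481.
Compositions from xᵢ = zᵢ/(1+ψ(Kᵢ−1)), yᵢ = Kᵢxᵢ:
  1: x = 0.130, y = 0.504
  2: x = 0.220, y = 0.158
  3: x = 0.650, y = 0.338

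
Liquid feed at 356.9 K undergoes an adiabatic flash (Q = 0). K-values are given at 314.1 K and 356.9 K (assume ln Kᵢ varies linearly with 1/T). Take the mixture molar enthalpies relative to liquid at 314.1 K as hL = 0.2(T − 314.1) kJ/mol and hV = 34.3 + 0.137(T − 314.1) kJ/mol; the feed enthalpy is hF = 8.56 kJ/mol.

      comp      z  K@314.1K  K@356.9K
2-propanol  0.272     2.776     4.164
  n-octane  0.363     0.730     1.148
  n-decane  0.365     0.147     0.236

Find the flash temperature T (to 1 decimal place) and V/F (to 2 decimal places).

Adiabatic flash: solve Rachford–Rice at each trial T, then check hF = ψ·hV(T) + (1−ψ)·hL(T).
  T = 314.1 K: K = (2.776, 0.730, 0.147), RR gives ψ = 0.069, H_out = 2.355 kJ/mol
  T = 356.9 K: K = (4.164, 1.148, 0.236), RR gives ψ = 0.430, H_out = 22.143 kJ/mol
  T = 335.5 K: K = (3.444, 0.929, 0.189), RR gives ψ = 0.265, H_out = 13.016 kJ/mol
  T = 324.8 K: K = (3.103, 0.827, 0.167), RR gives ψ = 0.173, H_out = 7.942 kJ/mol
  T = 330.1 K: K = (3.270, 0.877, 0.178), RR gives ψ = 0.220, H_out = 10.508 kJ/mol
  T = 327.5 K: K = (3.188, 0.852, 0.173), RR gives ψ = 0.197, H_out = 9.263 kJ/mol
  T = 326.1 K: K = (3.144, 0.839, 0.170), RR gives ψ = 0.184, H_out = 8.582 kJ/mol
Linear interpolation between T = 324.8 (H_out = 7.942) and T = 326.1 (H_out = 8.582) on hF = 8.56 gives T ≈ 326.1 K, at which ψ = 0.18.

T = 326.1 K, V/F = 0.18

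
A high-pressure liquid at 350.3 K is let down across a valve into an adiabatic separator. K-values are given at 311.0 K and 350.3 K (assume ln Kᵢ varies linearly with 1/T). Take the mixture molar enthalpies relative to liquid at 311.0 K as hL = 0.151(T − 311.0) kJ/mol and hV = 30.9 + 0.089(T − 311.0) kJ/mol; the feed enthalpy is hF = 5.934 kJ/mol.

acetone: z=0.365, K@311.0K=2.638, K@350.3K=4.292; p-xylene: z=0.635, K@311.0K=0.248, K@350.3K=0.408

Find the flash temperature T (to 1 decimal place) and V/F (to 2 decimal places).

T = 317.4 K, V/F = 0.16

Adiabatic flash: solve Rachford–Rice at each trial T, then check hF = ψ·hV(T) + (1−ψ)·hL(T).
  T = 311.0 K: K = (2.638, 0.248), RR gives ψ = 0.098, H_out = 3.019 kJ/mol
  T = 350.3 K: K = (4.292, 0.408), RR gives ψ = 0.424, H_out = 17.993 kJ/mol
  T = 330.6 K: K = (3.412, 0.323), RR gives ψ = 0.276, H_out = 11.139 kJ/mol
  T = 320.8 K: K = (3.012, 0.284), RR gives ψ = 0.194, H_out = 7.361 kJ/mol
  T = 315.9 K: K = (2.822, 0.266), RR gives ψ = 0.148, H_out = 5.282 kJ/mol
  T = 318.4 K: K = (2.918, 0.275), RR gives ψ = 0.172, H_out = 6.363 kJ/mol
  T = 317.1 K: K = (2.868, 0.270), RR gives ψ = 0.160, H_out = 5.806 kJ/mol
Linear interpolation between T = 317.1 (H_out = 5.806) and T = 318.4 (H_out = 6.363) on hF = 5.934 gives T ≈ 317.4 K, at which ψ = 0.16.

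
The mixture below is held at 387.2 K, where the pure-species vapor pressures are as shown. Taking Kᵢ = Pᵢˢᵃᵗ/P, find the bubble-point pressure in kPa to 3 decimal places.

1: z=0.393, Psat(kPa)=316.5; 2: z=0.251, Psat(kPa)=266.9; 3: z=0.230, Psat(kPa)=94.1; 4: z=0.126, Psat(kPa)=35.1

Pbub = 217.442 kPa

At the bubble point ψ → 0, so ΣzᵢKᵢ = 1 with Kᵢ = Pᵢˢᵃᵗ/P ⇒ P = ΣzᵢPᵢˢᵃᵗ.
P = 0.393·316.5 + 0.251·266.9 + 0.230·94.1 + 0.126·35.1 = 217.442 kPa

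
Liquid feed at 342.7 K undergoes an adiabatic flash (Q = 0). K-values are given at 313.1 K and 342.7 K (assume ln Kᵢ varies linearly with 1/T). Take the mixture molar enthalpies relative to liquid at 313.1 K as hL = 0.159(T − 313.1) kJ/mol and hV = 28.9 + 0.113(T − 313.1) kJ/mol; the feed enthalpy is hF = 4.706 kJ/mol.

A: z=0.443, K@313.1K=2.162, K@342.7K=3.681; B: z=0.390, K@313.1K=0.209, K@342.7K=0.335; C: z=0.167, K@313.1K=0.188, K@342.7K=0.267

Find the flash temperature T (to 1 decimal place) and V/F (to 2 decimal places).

T = 316.8 K, V/F = 0.14

Adiabatic flash: solve Rachford–Rice at each trial T, then check hF = ψ·hV(T) + (1−ψ)·hL(T).
  T = 313.1 K: K = (2.162, 0.209, 0.188), RR gives ψ = 0.076, H_out = 2.204 kJ/mol
  T = 342.7 K: K = (3.681, 0.335, 0.267), RR gives ψ = 0.438, H_out = 16.768 kJ/mol
  T = 327.9 K: K = (2.855, 0.267, 0.226), RR gives ψ = 0.294, H_out = 10.656 kJ/mol
  T = 320.5 K: K = (2.493, 0.237, 0.206), RR gives ψ = 0.201, H_out = 6.904 kJ/mol
  T = 316.8 K: K = (2.323, 0.223, 0.197), RR gives ψ = 0.143, H_out = 4.710 kJ/mol
  T = 315.0 K: K = (2.244, 0.216, 0.193), RR gives ψ = 0.112, H_out = 3.536 kJ/mol
Linear interpolation between T = 315.0 (H_out = 3.536) and T = 316.8 (H_out = 4.710) on hF = 4.706 gives T ≈ 316.8 K, at which ψ = 0.14.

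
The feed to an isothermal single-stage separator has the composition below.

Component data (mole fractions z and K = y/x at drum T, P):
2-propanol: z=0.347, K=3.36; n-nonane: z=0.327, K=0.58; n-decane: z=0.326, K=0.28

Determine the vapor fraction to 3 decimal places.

Newton iteration, ψ⁰ = 0.54:
  ψ = 0.540: g = -0.2016, g' = -0.922 → ψ = 0.321
  ψ = 0.321: g = 0.0015, g' = -0.988 → ψ = 0.323
Converged at ψ = 0.323.

ψ = 0.323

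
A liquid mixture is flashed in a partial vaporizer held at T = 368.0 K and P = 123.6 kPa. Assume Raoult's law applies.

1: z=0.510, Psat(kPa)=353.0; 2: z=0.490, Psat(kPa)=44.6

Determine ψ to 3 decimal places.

Raoult's law: Kᵢ = Pᵢˢᵃᵗ/P = Pᵢˢᵃᵗ/123.6.
  K_1 = 353.0/123.6 = 2.85599, K_2 = 44.6/123.6 = 0.36084
Rachford–Rice: g(ψ) = Σ zᵢ(Kᵢ−1)/(1+ψ(Kᵢ−1)) = 0.
Check two-phase: ΣzᵢKᵢ = 1.633 > 1 and Σzᵢ/Kᵢ = 1.537 > 1, so g(0) = 0.633 > 0 and g(1) = -0.537 < 0.
Newton–Raphson from ψ = 0.34:
  ψ = 0.340: g = 0.1802, g' = -0.987 → ψ = 0.523
  ψ = 0.523: g = 0.0103, g' = -0.904 → ψ = 0.534
Converged at ψ = 0.534.

ψ = 0.534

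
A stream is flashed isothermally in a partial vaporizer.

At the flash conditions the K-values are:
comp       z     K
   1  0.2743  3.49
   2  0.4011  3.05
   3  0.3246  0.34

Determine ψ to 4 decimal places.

Let ψ = V/F and solve Σ zᵢ(Kᵢ−1)/(1+ψ(Kᵢ−1)) = 0.
g(0) = ΣzᵢKᵢ − 1 = 1.2910 and g(1) = 1 − Σzᵢ/Kᵢ = -0.1648, so a root lies in (0, 1).
Newton–Raphson from ψ = 0.5:
  ψ = 0.5000: g = 0.39053, g' = -1.0635 → ψ = 0.8672
  ψ = 0.8672: g = 0.01122, g' = -1.1620 → ψ = 0.8769
  ψ = 0.8769: g = -0.00009, g' = -1.1799 → ψ = 0.8768
Converged at ψ = 0.8768.

ψ = 0.8768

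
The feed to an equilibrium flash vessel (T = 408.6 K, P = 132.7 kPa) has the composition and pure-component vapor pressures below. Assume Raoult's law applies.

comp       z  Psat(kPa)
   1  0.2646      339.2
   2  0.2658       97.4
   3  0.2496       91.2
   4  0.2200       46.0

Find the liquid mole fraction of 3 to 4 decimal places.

x_3 = 0.2648

Raoult's law: Kᵢ = Pᵢˢᵃᵗ/P = Pᵢˢᵃᵗ/132.7.
  K_1 = 339.2/132.7 = 2.556142, K_2 = 97.4/132.7 = 0.733986, K_3 = 91.2/132.7 = 0.687265, K_4 = 46.0/132.7 = 0.346647
Let ψ = V/F and solve Σ zᵢ(Kᵢ−1)/(1+ψ(Kᵢ−1)) = 0.
g(0) = ΣzᵢKᵢ − 1 = 0.1193 and g(1) = 1 − Σzᵢ/Kᵢ = -0.4635, so a root lies in (0, 1).
Newton–Raphson from ψ = 0.38:
  ψ = 0.3800: g = -0.09971, g' = -0.4739 → ψ = 0.1696
  ψ = 0.1696: g = 0.00764, g' = -0.5677 → ψ = 0.1831
  ψ = 0.1831: g = 0.00007, g' = -0.5575 → ψ = 0.1832
Converged at ψ = 0.1832.
Compositions from xᵢ = zᵢ/(1+ψ(Kᵢ−1)), yᵢ = Kᵢxᵢ:
  1: x = 0.2059, y = 0.5263
  2: x = 0.2794, y = 0.2051
  3: x = 0.2648, y = 0.1820
  4: x = 0.2499, y = 0.0866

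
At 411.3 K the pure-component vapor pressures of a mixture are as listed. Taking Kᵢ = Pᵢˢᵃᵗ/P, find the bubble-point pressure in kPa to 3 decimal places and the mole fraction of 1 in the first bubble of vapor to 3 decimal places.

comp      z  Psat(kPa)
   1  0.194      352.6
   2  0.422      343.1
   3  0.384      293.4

At the bubble point ψ → 0, so ΣzᵢKᵢ = 1 with Kᵢ = Pᵢˢᵃᵗ/P ⇒ P = ΣzᵢPᵢˢᵃᵗ.
P = 0.194·352.6 + 0.422·343.1 + 0.384·293.4 = 325.858 kPa
yᵢ = zᵢPᵢˢᵃᵗ/P ⇒ y_1 = 0.194·352.6/325.858 = 0.210

Pbub = 325.858 kPa, y_1 = 0.210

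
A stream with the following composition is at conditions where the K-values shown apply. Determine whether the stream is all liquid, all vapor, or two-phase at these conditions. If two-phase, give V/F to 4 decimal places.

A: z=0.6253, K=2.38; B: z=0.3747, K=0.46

ΣzᵢKᵢ = 1.6606; Σzᵢ/Kᵢ = 1.0773.
Both exceed 1, so a two-phase solution exists.
Binary case is linear: z₁(K₁−1)(1+ψ(K₂−1)) + z₂(K₂−1)(1+ψ(K₁−1)) = 0
⇒ ψ = [z₁(K₁−1)+z₂(K₂−1)] / [−(K₁−1)(K₂−1)] = 0.66058/0.74520 = 0.8864

two-phase, V/F = 0.8864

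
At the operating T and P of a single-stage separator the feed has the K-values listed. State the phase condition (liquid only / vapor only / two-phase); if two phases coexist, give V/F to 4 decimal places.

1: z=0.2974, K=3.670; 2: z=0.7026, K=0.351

two-phase, V/F = 0.1951

ΣzᵢKᵢ = 1.3381; Σzᵢ/Kᵢ = 2.0827.
Both exceed 1, so a two-phase solution exists.
Rachford–Rice: g(ψ) = Σ zᵢ(Kᵢ−1)/(1+ψ(Kᵢ−1)) = 0.
Binary case is linear: z₁(K₁−1)(1+ψ(K₂−1)) + z₂(K₂−1)(1+ψ(K₁−1)) = 0
⇒ ψ = [z₁(K₁−1)+z₂(K₂−1)] / [−(K₁−1)(K₂−1)] = 0.33807/1.73283 = 0.1951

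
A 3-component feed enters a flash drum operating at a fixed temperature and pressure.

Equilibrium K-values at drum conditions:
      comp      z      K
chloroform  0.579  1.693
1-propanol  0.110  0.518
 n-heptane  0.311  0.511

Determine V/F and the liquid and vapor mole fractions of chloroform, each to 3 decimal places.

V/F = 0.581, x_chloroform = 0.413, y_chloroform = 0.699

Material balance + equilibrium reduce to Σ zᵢ(Kᵢ−1)/(1+V/F(Kᵢ−1)) = 0.
Check two-phase: ΣzᵢKᵢ = 1.196 > 1 and Σzᵢ/Kᵢ = 1.163 > 1, so g(0) = 0.196 > 0 and g(1) = -0.163 < 0.
Iterate (Newton) starting at V/F = 0.57:
  V/F = 0.570: g = 0.0037, g' = -0.334 → V/F = 0.581
Converged at V/F = 0.581.
Compositions from xᵢ = zᵢ/(1+V/F(Kᵢ−1)), yᵢ = Kᵢxᵢ:
  chloroform: x = 0.413, y = 0.699
  1-propanol: x = 0.153, y = 0.079
  n-heptane: x = 0.434, y = 0.222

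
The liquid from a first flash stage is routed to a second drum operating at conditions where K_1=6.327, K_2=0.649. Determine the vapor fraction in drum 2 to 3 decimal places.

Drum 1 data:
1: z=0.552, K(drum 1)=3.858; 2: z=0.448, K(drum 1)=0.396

V/F (drum 2) = 0.342

Drum 1:
Let ψ₁ = V/F and solve Σ zᵢ(Kᵢ−1)/(1+ψ₁(Kᵢ−1)) = 0.
Feasibility: ΣzᵢKᵢ = 2.307, Σzᵢ/Kᵢ = 1.274 — both > 1, two phases present.
Newton–Raphson from ψ₁ = 0.34:
  ψ₁ = 0.340: g = 0.4596, g' = -1.419 → ψ₁ = 0.664
  ψ₁ = 0.664: g = 0.0927, g' = -0.993 → ψ₁ = 0.757
Converged at ψ₁ = 0.757.
Drum-1 compositions:
  1: x = 0.174, y = 0.673
  2: x = 0.826, y = 0.327
Drum-2 feed = drum-1 liquid: z₂ = (0.1745, 0.8255).
Drum 2:
Binary case is linear: z₁(K₁−1)(1+ψ₂(K₂−1)) + z₂(K₂−1)(1+ψ₂(K₁−1)) = 0
⇒ ψ₂ = [z₁(K₁−1)+z₂(K₂−1)] / [−(K₁−1)(K₂−1)] = 0.6396/1.8698 = 0.342
  1: x = 0.062, y = 0.391
  2: x = 0.938, y = 0.609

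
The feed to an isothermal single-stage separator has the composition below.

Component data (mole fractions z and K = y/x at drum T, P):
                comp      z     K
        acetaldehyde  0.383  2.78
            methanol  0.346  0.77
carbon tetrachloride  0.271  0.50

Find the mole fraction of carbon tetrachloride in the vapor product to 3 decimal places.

y_carbon tetrachloride = 0.209

Material balance + equilibrium reduce to Σ zᵢ(Kᵢ−1)/(1+β(Kᵢ−1)) = 0.
g(0) = ΣzᵢKᵢ − 1 = 0.467 and g(1) = 1 − Σzᵢ/Kᵢ = -0.129, so a root lies in (0, 1).
Newton–Raphson from β = 0.65:
  β = 0.650: g = 0.0218, g' = -0.435 → β = 0.700
  β = 0.700: g = 0.0002, g' = -0.427 → β = 0.701
Converged at β = 0.701.
Compositions from xᵢ = zᵢ/(1+β(Kᵢ−1)), yᵢ = Kᵢxᵢ:
  acetaldehyde: x = 0.170, y = 0.474
  methanol: x = 0.412, y = 0.318
  carbon tetrachloride: x = 0.417, y = 0.209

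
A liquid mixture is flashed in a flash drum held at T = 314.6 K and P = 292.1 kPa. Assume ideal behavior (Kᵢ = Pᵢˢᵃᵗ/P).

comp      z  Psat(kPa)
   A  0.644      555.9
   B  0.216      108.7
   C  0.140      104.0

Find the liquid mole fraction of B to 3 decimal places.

Raoult's law: Kᵢ = Pᵢˢᵃᵗ/P = Pᵢˢᵃᵗ/292.1.
  K_A = 555.9/292.1 = 1.90312, K_B = 108.7/292.1 = 0.37213, K_C = 104.0/292.1 = 0.35604
Material balance + equilibrium reduce to Σ zᵢ(Kᵢ−1)/(1+ψ(Kᵢ−1)) = 0.
Feasibility: ΣzᵢKᵢ = 1.356, Σzᵢ/Kᵢ = 1.312 — both > 1, two phases present.
Newton–Raphson from ψ = 0.58:
  ψ = 0.580: g = 0.0245, g' = -0.585 → ψ = 0.622
  ψ = 0.622: g = -0.0004, g' = -0.606 → ψ = 0.621
Converged at ψ = 0.621.
Compositions from xᵢ = zᵢ/(1+ψ(Kᵢ−1)), yᵢ = Kᵢxᵢ:
  A: x = 0.413, y = 0.785
  B: x = 0.354, y = 0.132
  C: x = 0.233, y = 0.083

x_B = 0.354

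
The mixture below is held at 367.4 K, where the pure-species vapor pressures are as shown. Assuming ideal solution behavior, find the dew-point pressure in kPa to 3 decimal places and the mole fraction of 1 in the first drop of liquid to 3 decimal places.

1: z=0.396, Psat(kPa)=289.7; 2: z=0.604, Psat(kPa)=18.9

Pdew = 30.008 kPa, x_1 = 0.041

At the dew point ψ → 1, so Σzᵢ/Kᵢ = 1 with Kᵢ = Pᵢˢᵃᵗ/P ⇒ 1/P = Σzᵢ/Pᵢˢᵃᵗ.
1/P = 0.396/289.7 + 0.604/18.9 = 0.033325 ⇒ P = 30.008 kPa
xᵢ = zᵢP/Pᵢˢᵃᵗ ⇒ x_1 = 0.396·30.008/289.7 = 0.041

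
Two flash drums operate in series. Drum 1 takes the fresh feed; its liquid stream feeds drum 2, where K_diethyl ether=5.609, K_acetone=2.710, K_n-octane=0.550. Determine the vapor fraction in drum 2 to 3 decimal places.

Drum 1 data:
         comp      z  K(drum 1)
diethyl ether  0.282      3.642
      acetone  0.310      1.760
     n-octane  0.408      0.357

Drum 1:
Material balance + equilibrium reduce to Σ zᵢ(Kᵢ−1)/(1+ψ₁(Kᵢ−1)) = 0.
Check two-phase: ΣzᵢKᵢ = 1.718 > 1 and Σzᵢ/Kᵢ = 1.396 > 1, so g(0) = 0.718 > 0 and g(1) = -0.396 < 0.
Newton–Raphson from ψ₁ = 0.55:
  ψ₁ = 0.550: g = 0.0640, g' = -0.820 → ψ₁ = 0.628
Converged at ψ₁ = 0.628.
Drum-1 compositions:
  diethyl ether: x = 0.106, y = 0.386
  acetone: x = 0.210, y = 0.369
  n-octane: x = 0.684, y = 0.244
Drum-2 feed = drum-1 liquid: z₂ = (0.1061, 0.2099, 0.6840).
Drum 2:
Iterate (Newton) starting at ψ₂ = 0.5:
  ψ₂ = 0.500: g = -0.0557, g' = -0.615 → ψ₂ = 0.409
  ψ₂ = 0.409: g = 0.0031, g' = -0.691 → ψ₂ = 0.414
Converged at ψ₂ = 0.414.
  diethyl ether: x = 0.036, y = 0.205
  acetone: x = 0.123, y = 0.333
  n-octane: x = 0.841, y = 0.462

V/F (drum 2) = 0.414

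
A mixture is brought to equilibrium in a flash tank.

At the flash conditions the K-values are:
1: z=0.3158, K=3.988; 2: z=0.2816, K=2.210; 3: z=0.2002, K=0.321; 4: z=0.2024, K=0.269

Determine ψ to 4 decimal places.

Rachford–Rice: g(ψ) = Σ zᵢ(Kᵢ−1)/(1+ψ(Kᵢ−1)) = 0.
Feasibility: ΣzᵢKᵢ = 2.0005, Σzᵢ/Kᵢ = 1.5827 — both > 1, two phases present.
Newton iteration, ψ⁰ = 0.65:
  ψ = 0.6500: g = -0.01378, g' = -1.1433 → ψ = 0.6379
Converged at ψ = 0.6379.

ψ = 0.6379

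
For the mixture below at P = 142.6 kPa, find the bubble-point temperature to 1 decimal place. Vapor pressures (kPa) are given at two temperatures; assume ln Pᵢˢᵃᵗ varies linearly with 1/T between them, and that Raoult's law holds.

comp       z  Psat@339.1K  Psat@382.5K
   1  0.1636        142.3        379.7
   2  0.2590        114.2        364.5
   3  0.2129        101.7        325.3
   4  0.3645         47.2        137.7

T = 355.3 K

Bubble-point temperature: ΣzᵢPᵢˢᵃᵗ(T) = P. Interpolate ln Pᵢˢᵃᵗ = aᵢ + bᵢ/T.
  T = 339.1 K: ΣzᵢPᵢˢᵃᵗ = 91.71 kPa
  T = 382.5 K: ΣzᵢPᵢˢᵃᵗ = 275.97 kPa
  T = 360.8 K: ΣzᵢPᵢˢᵃᵗ = 164.34 kPa
  T = 350.0 K: ΣzᵢPᵢˢᵃᵗ = 124.02 kPa
  T = 355.4 K: ΣzᵢPᵢˢᵃᵗ = 143.06 kPa
  T = 352.7 K: ΣzᵢPᵢˢᵃᵗ = 133.27 kPa
Interpolating between 352.7 K and 355.4 K gives T ≈ 355.3 K.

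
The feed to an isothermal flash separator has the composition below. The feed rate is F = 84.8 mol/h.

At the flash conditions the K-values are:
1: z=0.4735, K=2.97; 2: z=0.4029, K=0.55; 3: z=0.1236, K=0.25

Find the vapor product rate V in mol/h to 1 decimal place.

Newton iteration, ψ⁰ = 0.53:
  ψ = 0.5300: g = 0.06439, g' = -0.7720 → ψ = 0.6134
  ψ = 0.6134: g = 0.00027, g' = -0.7709 → ψ = 0.6138
Converged at ψ = 0.6138.
Then V = ψ·F = 0.6138·84.8 = 52.0 mol/h and L = F − V = 32.8 mol/h.

V = 52.0 mol/h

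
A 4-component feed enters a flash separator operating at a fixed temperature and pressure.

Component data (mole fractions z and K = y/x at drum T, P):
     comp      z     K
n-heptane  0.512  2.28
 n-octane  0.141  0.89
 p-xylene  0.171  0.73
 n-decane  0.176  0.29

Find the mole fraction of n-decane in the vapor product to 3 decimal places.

Let ψ = V/F and solve Σ zᵢ(Kᵢ−1)/(1+ψ(Kᵢ−1)) = 0.
g(0) = ΣzᵢKᵢ − 1 = 0.469 and g(1) = 1 − Σzᵢ/Kᵢ = -0.224, so a root lies in (0, 1).
Iterate (Newton) starting at ψ = 0.53:
  ψ = 0.530: g = 0.1198, g' = -0.545 → ψ = 0.750
  ψ = 0.750: g = -0.0076, g' = -0.646 → ψ = 0.738
Converged at ψ = 0.738.
Compositions from xᵢ = zᵢ/(1+ψ(Kᵢ−1)), yᵢ = Kᵢxᵢ:
  n-heptane: x = 0.263, y = 0.600
  n-octane: x = 0.153, y = 0.137
  p-xylene: x = 0.214, y = 0.156
  n-decane: x = 0.370, y = 0.107

y_n-decane = 0.107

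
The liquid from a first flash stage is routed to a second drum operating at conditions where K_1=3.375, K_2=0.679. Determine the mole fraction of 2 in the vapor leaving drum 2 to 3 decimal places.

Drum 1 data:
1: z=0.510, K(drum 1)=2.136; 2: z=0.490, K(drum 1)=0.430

y_2 (drum 2) = 0.598

Drum 1:
Rachford–Rice: g(ψ₁) = Σ zᵢ(Kᵢ−1)/(1+ψ₁(Kᵢ−1)) = 0.
Feasibility: ΣzᵢKᵢ = 1.300, Σzᵢ/Kᵢ = 1.378 — both > 1, two phases present.
Binary case is linear: z₁(K₁−1)(1+ψ₁(K₂−1)) + z₂(K₂−1)(1+ψ₁(K₁−1)) = 0
⇒ ψ₁ = [z₁(K₁−1)+z₂(K₂−1)] / [−(K₁−1)(K₂−1)] = 0.3001/0.6475 = 0.463
Drum-1 compositions:
  1: x = 0.334, y = 0.714
  2: x = 0.666, y = 0.286
Drum-2 feed = drum-1 liquid: z₂ = (0.3341, 0.6659).
Drum 2:
Rachford–Rice: g(ψ₂) = Σ zᵢ(Kᵢ−1)/(1+ψ₂(Kᵢ−1)) = 0.
Check two-phase: ΣzᵢKᵢ = 1.580 > 1 and Σzᵢ/Kᵢ = 1.080 > 1, so g(0) = 0.580 > 0 and g(1) = -0.080 < 0.
Binary case is linear: z₁(K₁−1)(1+ψ₂(K₂−1)) + z₂(K₂−1)(1+ψ₂(K₁−1)) = 0
⇒ ψ₂ = [z₁(K₁−1)+z₂(K₂−1)] / [−(K₁−1)(K₂−1)] = 0.5798/0.7624 = 0.760
  1: x = 0.119, y = 0.402
  2: x = 0.881, y = 0.598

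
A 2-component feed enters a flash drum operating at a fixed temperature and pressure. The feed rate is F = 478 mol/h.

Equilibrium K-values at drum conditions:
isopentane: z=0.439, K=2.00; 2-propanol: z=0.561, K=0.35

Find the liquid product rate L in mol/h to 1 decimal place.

L = 423.3 mol/h

Rachford–Rice: g(β) = Σ zᵢ(Kᵢ−1)/(1+β(Kᵢ−1)) = 0.
Feasibility: ΣzᵢKᵢ = 1.074, Σzᵢ/Kᵢ = 1.822 — both > 1, two phases present.
Newton iteration, β⁰ = 0.61:
  β = 0.610: g = -0.3316, g' = -0.820 → β = 0.206
  β = 0.206: g = -0.0568, g' = -0.618 → β = 0.114
Converged at β = 0.114.
Then V = β·F = 0.1144·478 = 54.7 mol/h and L = F − V = 423.3 mol/h.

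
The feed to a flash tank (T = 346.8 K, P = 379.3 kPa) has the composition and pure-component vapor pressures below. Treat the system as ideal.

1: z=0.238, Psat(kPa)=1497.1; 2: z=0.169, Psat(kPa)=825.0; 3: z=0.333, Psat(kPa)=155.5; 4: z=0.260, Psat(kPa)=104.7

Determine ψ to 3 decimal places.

Raoult's law: Kᵢ = Pᵢˢᵃᵗ/P = Pᵢˢᵃᵗ/379.3.
  K_1 = 1497.1/379.3 = 3.94701, K_2 = 825.0/379.3 = 2.17506, K_3 = 155.5/379.3 = 0.40997, K_4 = 104.7/379.3 = 0.27603
Rachford–Rice: g(ψ) = Σ zᵢ(Kᵢ−1)/(1+ψ(Kᵢ−1)) = 0.
g(0) = ΣzᵢKᵢ − 1 = 0.515 and g(1) = 1 − Σzᵢ/Kᵢ = -0.892, so a root lies in (0, 1).
Iterate (Newton) starting at ψ = 0.63:
  ψ = 0.630: g = -0.2992, g' = -1.085 → ψ = 0.354
  ψ = 0.354: g = -0.0181, g' = -1.043 → ψ = 0.337
Converged at ψ = 0.337.

ψ = 0.337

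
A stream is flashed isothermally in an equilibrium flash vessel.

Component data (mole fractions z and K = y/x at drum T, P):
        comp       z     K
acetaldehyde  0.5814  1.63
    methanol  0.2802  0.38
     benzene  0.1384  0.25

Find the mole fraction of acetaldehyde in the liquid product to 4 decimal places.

x_acetaldehyde = 0.5131

Material balance + equilibrium reduce to Σ zᵢ(Kᵢ−1)/(1+ψ(Kᵢ−1)) = 0.
Check two-phase: ΣzᵢKᵢ = 1.0888 > 1 and Σzᵢ/Kᵢ = 1.6477 > 1, so g(0) = 0.0888 > 0 and g(1) = -0.6477 < 0.
Iterate (Newton) starting at ψ = 0.5:
  ψ = 0.5000: g = -0.13931, g' = -0.5590 → ψ = 0.2508
  ψ = 0.2508: g = -0.01724, g' = -0.4412 → ψ = 0.2117
  ψ = 0.2117: g = -0.00018, g' = -0.4324 → ψ = 0.2113
Converged at ψ = 0.2113.
Compositions from xᵢ = zᵢ/(1+ψ(Kᵢ−1)), yᵢ = Kᵢxᵢ:
  acetaldehyde: x = 0.5131, y = 0.8364
  methanol: x = 0.3224, y = 0.1225
  benzene: x = 0.1645, y = 0.0411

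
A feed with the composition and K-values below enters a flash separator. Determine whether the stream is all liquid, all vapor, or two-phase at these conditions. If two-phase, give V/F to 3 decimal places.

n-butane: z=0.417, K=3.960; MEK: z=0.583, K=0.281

two-phase, V/F = 0.383

ΣzᵢKᵢ = 1.815; Σzᵢ/Kᵢ = 2.180.
Both exceed 1, so a two-phase solution exists.
Binary case is linear: z₁(K₁−1)(1+ψ(K₂−1)) + z₂(K₂−1)(1+ψ(K₁−1)) = 0
⇒ ψ = [z₁(K₁−1)+z₂(K₂−1)] / [−(K₁−1)(K₂−1)] = 0.8151/2.1282 = 0.383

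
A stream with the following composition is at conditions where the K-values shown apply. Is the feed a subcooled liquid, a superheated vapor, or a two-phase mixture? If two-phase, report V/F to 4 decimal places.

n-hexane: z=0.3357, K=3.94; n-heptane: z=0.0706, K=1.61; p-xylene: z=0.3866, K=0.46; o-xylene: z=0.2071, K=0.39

two-phase, V/F = 0.4598

ΣzᵢKᵢ = 1.6949; Σzᵢ/Kᵢ = 1.5005.
Both exceed 1, so a two-phase solution exists.
Newton–Raphson from ψ = 0.5:
  ψ = 0.5000: g = -0.03517, g' = -0.8621 → ψ = 0.4592
  ψ = 0.4592: g = 0.00052, g' = -0.8895 → ψ = 0.4598
Converged at ψ = 0.4598.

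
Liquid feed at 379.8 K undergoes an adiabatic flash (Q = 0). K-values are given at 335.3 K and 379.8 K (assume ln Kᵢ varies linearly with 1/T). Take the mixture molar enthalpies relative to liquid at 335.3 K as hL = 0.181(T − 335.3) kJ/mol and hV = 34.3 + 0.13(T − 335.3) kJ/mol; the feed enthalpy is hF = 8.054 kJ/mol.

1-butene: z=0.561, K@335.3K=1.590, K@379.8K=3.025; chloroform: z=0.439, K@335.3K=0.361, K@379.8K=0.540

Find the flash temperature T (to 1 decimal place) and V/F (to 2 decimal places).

T = 337.8 K, V/F = 0.22

Adiabatic flash: solve Rachford–Rice at each trial T, then check hF = ψ·hV(T) + (1−ψ)·hL(T).
  T = 335.3 K: K = (1.590, 0.361), RR gives ψ = 0.134, H_out = 4.592 kJ/mol
  T = 379.8 K: K = (3.025, 0.540), RR gives ψ = 1.000, H_out = 40.085 kJ/mol
  T = 357.6 K: K = (2.239, 0.447), RR gives ψ = 0.661, H_out = 25.947 kJ/mol
  T = 346.5 K: K = (1.899, 0.403), RR gives ψ = 0.452, H_out = 17.268 kJ/mol
  T = 340.9 K: K = (1.740, 0.382), RR gives ψ = 0.315, H_out = 11.711 kJ/mol
  T = 338.1 K: K = (1.664, 0.371), RR gives ψ = 0.231, H_out = 8.407 kJ/mol
  T = 336.7 K: K = (1.627, 0.366), RR gives ψ = 0.185, H_out = 6.574 kJ/mol
Linear interpolation between T = 336.7 (H_out = 6.574) and T = 338.1 (H_out = 8.407) on hF = 8.054 gives T ≈ 337.8 K, at which ψ = 0.22.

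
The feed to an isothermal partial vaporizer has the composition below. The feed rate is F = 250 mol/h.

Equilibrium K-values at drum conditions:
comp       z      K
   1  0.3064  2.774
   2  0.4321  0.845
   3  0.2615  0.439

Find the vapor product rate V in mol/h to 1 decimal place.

V = 131.6 mol/h

Rachford–Rice: g(V/F) = Σ zᵢ(Kᵢ−1)/(1+V/F(Kᵢ−1)) = 0.
g(0) = ΣzᵢKᵢ − 1 = 0.3299 and g(1) = 1 − Σzᵢ/Kᵢ = -0.2175, so a root lies in (0, 1).
Newton–Raphson from V/F = 0.44:
  V/F = 0.4400: g = 0.03861, g' = -0.4612 → V/F = 0.5237
  V/F = 0.5237: g = 0.00114, g' = -0.4364 → V/F = 0.5263
Converged at V/F = 0.5263.
Then V = V/F·F = 0.5263·250 = 131.6 mol/h and L = F − V = 118.4 mol/h.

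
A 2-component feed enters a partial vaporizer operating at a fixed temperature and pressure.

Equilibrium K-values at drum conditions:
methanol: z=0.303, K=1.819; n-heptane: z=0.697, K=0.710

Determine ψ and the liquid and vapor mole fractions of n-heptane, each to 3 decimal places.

Material balance + equilibrium reduce to Σ zᵢ(Kᵢ−1)/(1+ψ(Kᵢ−1)) = 0.
Feasibility: ΣzᵢKᵢ = 1.046, Σzᵢ/Kᵢ = 1.148 — both > 1, two phases present.
Iterate (Newton) starting at ψ = 0.5:
  ψ = 0.500: g = -0.0603, g' = -0.182 → ψ = 0.169
  ψ = 0.169: g = 0.0054, g' = -0.222 → ψ = 0.194
Converged at ψ = 0.194.
Compositions from xᵢ = zᵢ/(1+ψ(Kᵢ−1)), yᵢ = Kᵢxᵢ:
  methanol: x = 0.261, y = 0.476
  n-heptane: x = 0.739, y = 0.524

ψ = 0.194, x_n-heptane = 0.739, y_n-heptane = 0.524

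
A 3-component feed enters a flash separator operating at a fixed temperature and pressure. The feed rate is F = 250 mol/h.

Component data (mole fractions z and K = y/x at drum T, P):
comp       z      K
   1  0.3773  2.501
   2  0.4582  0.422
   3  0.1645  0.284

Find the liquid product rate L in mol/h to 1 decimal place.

L = 200.4 mol/h

Let ψ = V/F and solve Σ zᵢ(Kᵢ−1)/(1+ψ(Kᵢ−1)) = 0.
Check two-phase: ΣzᵢKᵢ = 1.1837 > 1 and Σzᵢ/Kᵢ = 1.8159 > 1, so g(0) = 0.1837 > 0 and g(1) = -0.8159 < 0.
Newton–Raphson from ψ = 0.67:
  ψ = 0.6700: g = -0.37624, g' = -0.9306 → ψ = 0.2657
  ψ = 0.2657: g = -0.05347, g' = -0.7767 → ψ = 0.1968
  ψ = 0.1968: g = 0.00122, g' = -0.8157 → ψ = 0.1983
Converged at ψ = 0.1983.
Then V = ψ·F = 0.1983·250 = 49.6 mol/h and L = F − V = 200.4 mol/h.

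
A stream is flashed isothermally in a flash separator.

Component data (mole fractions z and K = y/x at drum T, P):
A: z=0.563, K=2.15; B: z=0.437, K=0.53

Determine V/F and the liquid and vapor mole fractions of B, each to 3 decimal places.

Material balance + equilibrium reduce to Σ zᵢ(Kᵢ−1)/(1+V/F(Kᵢ−1)) = 0.
Feasibility: ΣzᵢKᵢ = 1.442, Σzᵢ/Kᵢ = 1.086 — both > 1, two phases present.
Newton–Raphson from V/F = 0.36:
  V/F = 0.360: g = 0.2107, g' = -0.512 → V/F = 0.771
  V/F = 0.771: g = 0.0209, g' = -0.447 → V/F = 0.818
Converged at V/F = 0.818.
Compositions from xᵢ = zᵢ/(1+V/F(Kᵢ−1)), yᵢ = Kᵢxᵢ:
  A: x = 0.290, y = 0.624
  B: x = 0.710, y = 0.376

V/F = 0.818, x_B = 0.710, y_B = 0.376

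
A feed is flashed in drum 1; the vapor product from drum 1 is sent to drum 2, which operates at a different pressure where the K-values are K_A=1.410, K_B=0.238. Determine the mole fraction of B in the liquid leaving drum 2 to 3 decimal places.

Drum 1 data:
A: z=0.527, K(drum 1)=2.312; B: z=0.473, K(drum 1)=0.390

Drum 1:
Iterate (Newton) starting at ψ₁ = 0.5:
  ψ₁ = 0.500: g = 0.0024, g' = -0.695 → ψ₁ = 0.503
Converged at ψ₁ = 0.503.
Drum-1 compositions:
  A: x = 0.317, y = 0.734
  B: x = 0.683, y = 0.266
Drum-2 feed = drum-1 vapor: z₂ = (0.7338, 0.2662).
Drum 2:
Rachford–Rice: g(ψ₂) = Σ zᵢ(Kᵢ−1)/(1+ψ₂(Kᵢ−1)) = 0.
Check two-phase: ΣzᵢKᵢ = 1.098 > 1 and Σzᵢ/Kᵢ = 1.639 > 1, so g(0) = 0.098 > 0 and g(1) = -0.639 < 0.
Newton–Raphson from ψ₂ = 0.5:
  ψ₂ = 0.500: g = -0.0781, g' = -0.488 → ψ₂ = 0.340
  ψ₂ = 0.340: g = -0.0098, g' = -0.377 → ψ₂ = 0.314
Converged at ψ₂ = 0.314.
  A: x = 0.650, y = 0.917
  B: x = 0.350, y = 0.083

x_B (drum 2) = 0.350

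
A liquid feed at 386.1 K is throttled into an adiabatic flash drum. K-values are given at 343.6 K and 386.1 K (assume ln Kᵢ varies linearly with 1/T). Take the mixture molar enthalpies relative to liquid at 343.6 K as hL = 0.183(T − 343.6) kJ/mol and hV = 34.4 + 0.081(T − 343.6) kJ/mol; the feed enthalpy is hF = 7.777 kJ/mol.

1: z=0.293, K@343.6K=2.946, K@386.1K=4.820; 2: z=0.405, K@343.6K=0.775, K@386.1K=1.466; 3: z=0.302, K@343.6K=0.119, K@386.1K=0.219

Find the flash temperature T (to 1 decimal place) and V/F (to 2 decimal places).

Adiabatic flash: solve Rachford–Rice at each trial T, then check hF = ψ·hV(T) + (1−ψ)·hL(T).
  T = 343.6 K: K = (2.946, 0.775, 0.119), RR gives ψ = 0.192, H_out = 6.591 kJ/mol
  T = 386.1 K: K = (4.820, 1.466, 0.219), RR gives ψ = 0.639, H_out = 26.985 kJ/mol
  T = 364.9 K: K = (3.825, 1.087, 0.164), RR gives ψ = 0.444, H_out = 18.201 kJ/mol
  T = 354.2 K: K = (3.368, 0.922, 0.140), RR gives ψ = 0.324, H_out = 12.744 kJ/mol
  T = 348.9 K: K = (3.153, 0.846, 0.129), RR gives ψ = 0.260, H_out = 9.765 kJ/mol
  T = 346.2 K: K = (3.047, 0.809, 0.124), RR gives ψ = 0.226, H_out = 8.174 kJ/mol
  T = 344.9 K: K = (2.996, 0.792, 0.122), RR gives ψ = 0.209, H_out = 7.389 kJ/mol
Linear interpolation between T = 344.9 (H_out = 7.389) and T = 346.2 (H_out = 8.174) on hF = 7.777 gives T ≈ 345.5 K, at which ψ = 0.22.

T = 345.5 K, V/F = 0.22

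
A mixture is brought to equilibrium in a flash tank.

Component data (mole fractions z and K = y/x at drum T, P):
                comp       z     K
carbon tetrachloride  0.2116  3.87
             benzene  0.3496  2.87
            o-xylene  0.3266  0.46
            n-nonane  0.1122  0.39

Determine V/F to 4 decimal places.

V/F = 0.8025

Material balance + equilibrium reduce to Σ zᵢ(Kᵢ−1)/(1+V/F(Kᵢ−1)) = 0.
g(0) = ΣzᵢKᵢ − 1 = 1.0162 and g(1) = 1 − Σzᵢ/Kᵢ = -0.1742, so a root lies in (0, 1).
Iterate (Newton) starting at V/F = 0.5:
  V/F = 0.5000: g = 0.24719, g' = -0.8856 → V/F = 0.7791
  V/F = 0.7791: g = 0.01886, g' = -0.8044 → V/F = 0.8026
  V/F = 0.8026: g = -0.00009, g' = -0.8121 → V/F = 0.8025
Converged at V/F = 0.8025.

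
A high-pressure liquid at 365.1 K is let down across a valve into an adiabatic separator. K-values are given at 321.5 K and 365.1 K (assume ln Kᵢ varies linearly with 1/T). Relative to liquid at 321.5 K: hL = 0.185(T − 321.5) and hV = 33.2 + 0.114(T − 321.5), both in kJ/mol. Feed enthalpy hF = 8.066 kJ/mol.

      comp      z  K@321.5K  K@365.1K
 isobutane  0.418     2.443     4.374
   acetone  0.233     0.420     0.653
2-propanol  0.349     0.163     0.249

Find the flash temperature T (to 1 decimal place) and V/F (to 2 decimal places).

T = 326.3 K, V/F = 0.22

Adiabatic flash: solve Rachford–Rice at each trial T, then check hF = ψ·hV(T) + (1−ψ)·hL(T).
  T = 321.5 K: K = (2.443, 0.420, 0.163), RR gives ψ = 0.164, H_out = 5.438 kJ/mol
  T = 365.1 K: K = (4.374, 0.653, 0.249), RR gives ψ = 0.506, H_out = 23.302 kJ/mol
  T = 343.3 K: K = (3.330, 0.531, 0.204), RR gives ψ = 0.368, H_out = 15.668 kJ/mol
  T = 332.4 K: K = (2.867, 0.474, 0.183), RR gives ψ = 0.279, H_out = 11.070 kJ/mol
  T = 326.9 K: K = (2.648, 0.446, 0.173), RR gives ψ = 0.225, H_out = 8.398 kJ/mol
  T = 324.2 K: K = (2.544, 0.433, 0.168), RR gives ψ = 0.196, H_out = 6.967 kJ/mol
  T = 325.5 K: K = (2.594, 0.440, 0.170), RR gives ψ = 0.210, H_out = 7.667 kJ/mol
Linear interpolation between T = 325.5 (H_out = 7.667) and T = 326.9 (H_out = 8.398) on hF = 8.066 gives T ≈ 326.3 K, at which ψ = 0.22.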